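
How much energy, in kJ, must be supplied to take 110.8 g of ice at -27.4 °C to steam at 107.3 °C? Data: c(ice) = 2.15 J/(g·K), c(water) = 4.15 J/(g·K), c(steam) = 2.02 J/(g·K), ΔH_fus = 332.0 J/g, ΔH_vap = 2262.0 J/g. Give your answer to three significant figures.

q = 342 kJ

q1 (heat ice -27.4→0.0 °C): 110.8 × 2.15 × 27.4 = 6527 J
q2 (melt at 0 °C): 110.8 × 332.0 = 36786 J
q3 (heat water 0.0→100.0 °C): 110.8 × 4.15 × 100.0 = 45982 J
q4 (vaporize at 100 °C): 110.8 × 2262.0 = 250630 J
q5 (heat steam 100.0→107.3 °C): 110.8 × 2.02 × 7.3 = 1634 J
Total: 6527 + 36786 + 45982 + 250630 + 1634 = 341559 J = 342 kJ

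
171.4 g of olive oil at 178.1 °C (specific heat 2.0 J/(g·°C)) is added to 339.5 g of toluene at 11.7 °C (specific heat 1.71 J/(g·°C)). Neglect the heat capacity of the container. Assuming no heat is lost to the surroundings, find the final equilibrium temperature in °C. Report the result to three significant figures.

Heat lost by olive oil = heat gained by toluene.
(171.4)(2.0)(178.1 − T) = (339.5)(1.71)(T − 11.7)
342.8 (178.1 − T) = 580.545 (T − 11.7)
61053 − 342.8 T = 580.545 T − 6792.4
67845.4 = 923.345 T
T = 73.48 °C

T_f = 73.5 °C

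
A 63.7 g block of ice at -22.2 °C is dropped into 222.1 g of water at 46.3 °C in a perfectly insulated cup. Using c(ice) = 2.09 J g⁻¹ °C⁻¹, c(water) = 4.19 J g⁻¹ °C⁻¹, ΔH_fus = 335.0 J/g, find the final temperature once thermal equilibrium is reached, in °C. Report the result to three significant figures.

Heat to bring ice to 0 °C and melt it: q₁ = 63.7×2.09×22.2 + 63.7×335.0 = 24295 J
Heat the water can supply cooling to 0 °C: 222.1×4.19×46.3 = 43086.7 J > q₁, so all ice melts.
Energy balance: 222.1×4.19×(46.3 − T) = 24295 + 63.7×4.19×(T − 0)
930.599(46.3 − T) = 24295 + 266.903 T
43086.7 − 24295 = 1197.502 T
T = 18791.7 / 1197.502 = 15.69 °C

T_f = 15.7 °C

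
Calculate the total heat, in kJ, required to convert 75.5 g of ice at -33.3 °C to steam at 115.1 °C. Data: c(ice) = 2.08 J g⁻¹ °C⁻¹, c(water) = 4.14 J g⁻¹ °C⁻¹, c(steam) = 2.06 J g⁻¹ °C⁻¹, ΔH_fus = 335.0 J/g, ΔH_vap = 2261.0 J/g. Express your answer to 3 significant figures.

q = 235 kJ

q1 (heat ice -33.3→0.0 °C): 75.5 × 2.08 × 33.3 = 5229 J
q2 (melt at 0 °C): 75.5 × 335.0 = 25293 J
q3 (heat water 0.0→100.0 °C): 75.5 × 4.14 × 100.0 = 31257 J
q4 (vaporize at 100 °C): 75.5 × 2261.0 = 170706 J
q5 (heat steam 100.0→115.1 °C): 75.5 × 2.06 × 15.1 = 2349 J
Total: 5229 + 25293 + 31257 + 170706 + 2349 = 234834 J = 235 kJ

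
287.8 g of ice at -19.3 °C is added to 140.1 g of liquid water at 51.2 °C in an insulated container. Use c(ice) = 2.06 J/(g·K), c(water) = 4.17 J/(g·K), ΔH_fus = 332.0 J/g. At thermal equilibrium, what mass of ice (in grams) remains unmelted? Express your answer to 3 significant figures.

Heat to warm all ice to 0 °C: 287.8×2.06×19.3 = 11442 J
Heat released by water cooling to 0 °C: 140.1×4.17×51.2 = 29912 J
29912 J < 11442 + 287.8×332.0 = 106991.6 J, so not all ice melts; final T = 0 °C.
Heat left for melting: 29912 − 11442 = 18470 J
Mass melted = 18470 / 332.0 = 55.63 g
Ice remaining = 287.8 − 55.63 = 232.17 g

m_ice remaining = 232 g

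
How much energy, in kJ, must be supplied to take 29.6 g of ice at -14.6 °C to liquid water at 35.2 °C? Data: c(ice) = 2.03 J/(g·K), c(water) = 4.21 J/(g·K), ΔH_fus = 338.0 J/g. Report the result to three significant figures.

q1 (heat ice -14.6→0.0 °C): 29.6 × 2.03 × 14.6 = 877 J
q2 (melt at 0 °C): 29.6 × 338.0 = 10005 J
q3 (heat water 0.0→35.2 °C): 29.6 × 4.21 × 35.2 = 4386 J
Total: 877 + 10005 + 4386 = 15268 J = 15.3 kJ

q = 15.3 kJ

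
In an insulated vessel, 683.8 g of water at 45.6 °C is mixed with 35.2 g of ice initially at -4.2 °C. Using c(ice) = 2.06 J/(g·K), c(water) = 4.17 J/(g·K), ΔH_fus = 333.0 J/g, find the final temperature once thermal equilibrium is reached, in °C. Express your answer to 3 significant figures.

T_f = 39.4 °C

Heat to bring ice to 0 °C and melt it: q₁ = 35.2×2.06×4.2 + 35.2×333.0 = 12026 J
Heat the water can supply cooling to 0 °C: 683.8×4.17×45.6 = 130026 J > q₁, so all ice melts.
Energy balance: 683.8×4.17×(45.6 − T) = 12026 + 35.2×4.17×(T − 0)
2851.446(45.6 − T) = 12026 + 146.784 T
130026 − 12026 = 2998.230 T
T = 118000 / 2998.230 = 39.36 °C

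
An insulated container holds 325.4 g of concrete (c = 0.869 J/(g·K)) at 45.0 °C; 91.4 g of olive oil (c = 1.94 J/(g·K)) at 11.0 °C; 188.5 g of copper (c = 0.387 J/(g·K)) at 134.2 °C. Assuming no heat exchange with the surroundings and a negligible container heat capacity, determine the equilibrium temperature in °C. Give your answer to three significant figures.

Σ mᵢcᵢ(T − Tᵢ) = 0  ⇒  T = Σ mᵢcᵢTᵢ / Σ mᵢcᵢ
Σ mᵢcᵢ = 325.4×0.869 + 91.4×1.94 + 188.5×0.387 = 533.0381
Σ mᵢcᵢTᵢ = 282.7726×45.0 + 177.316×11.0 + 72.9495×134.2 = 24465
T = 24465 / 533.0381 = 45.90 °C

T_f = 45.9 °C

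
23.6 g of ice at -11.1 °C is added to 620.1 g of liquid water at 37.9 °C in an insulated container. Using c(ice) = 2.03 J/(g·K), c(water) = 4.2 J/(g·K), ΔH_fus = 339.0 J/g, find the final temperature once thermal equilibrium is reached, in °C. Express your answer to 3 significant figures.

T_f = 33.4 °C

Heat to bring ice to 0 °C and melt it: q₁ = 23.6×2.03×11.1 + 23.6×339.0 = 8532.2 J
Heat the water can supply cooling to 0 °C: 620.1×4.2×37.9 = 98707.5 J > q₁, so all ice melts.
Energy balance: 620.1×4.2×(37.9 − T) = 8532.2 + 23.6×4.2×(T − 0)
2604.42(37.9 − T) = 8532.2 + 99.12 T
98707.5 − 8532.2 = 2703.54 T
T = 90175.3 / 2703.54 = 33.35 °C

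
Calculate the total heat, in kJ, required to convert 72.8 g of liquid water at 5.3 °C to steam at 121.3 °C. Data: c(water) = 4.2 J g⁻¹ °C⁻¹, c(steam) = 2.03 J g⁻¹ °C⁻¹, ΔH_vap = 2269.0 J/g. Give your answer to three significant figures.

q = 197 kJ

q1 (heat water 5.3→100.0 °C): 72.8 × 4.2 × 94.7 = 28955 J
q2 (vaporize at 100 °C): 72.8 × 2269.0 = 165183 J
q3 (heat steam 100.0→121.3 °C): 72.8 × 2.03 × 21.3 = 3148 J
Total: 28955 + 165183 + 3148 = 197286 J = 197 kJ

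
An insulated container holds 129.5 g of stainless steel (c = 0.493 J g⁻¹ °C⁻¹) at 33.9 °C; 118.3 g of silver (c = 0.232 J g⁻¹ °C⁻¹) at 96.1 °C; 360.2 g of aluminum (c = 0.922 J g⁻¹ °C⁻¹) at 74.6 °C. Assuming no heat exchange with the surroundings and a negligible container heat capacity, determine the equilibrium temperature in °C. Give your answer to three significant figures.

Σ mᵢcᵢ(T − Tᵢ) = 0  ⇒  T = Σ mᵢcᵢTᵢ / Σ mᵢcᵢ
Σ mᵢcᵢ = 129.5×0.493 + 118.3×0.232 + 360.2×0.922 = 423.3935
Σ mᵢcᵢTᵢ = 63.8435×33.9 + 27.4456×96.1 + 332.1044×74.6 = 29577
T = 29577 / 423.3935 = 69.86 °C

T_f = 69.9 °C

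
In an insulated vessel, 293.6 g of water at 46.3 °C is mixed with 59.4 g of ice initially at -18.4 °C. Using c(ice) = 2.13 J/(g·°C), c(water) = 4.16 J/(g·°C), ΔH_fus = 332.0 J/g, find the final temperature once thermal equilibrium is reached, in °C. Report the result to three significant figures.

T_f = 23.5 °C

Heat to bring ice to 0 °C and melt it: q₁ = 59.4×2.13×18.4 + 59.4×332.0 = 22049 J
Heat the water can supply cooling to 0 °C: 293.6×4.16×46.3 = 56549.7 J > q₁, so all ice melts.
Energy balance: 293.6×4.16×(46.3 − T) = 22049 + 59.4×4.16×(T − 0)
1221.376(46.3 − T) = 22049 + 247.104 T
56549.7 − 22049 = 1468.480 T
T = 34500.7 / 1468.480 = 23.49 °C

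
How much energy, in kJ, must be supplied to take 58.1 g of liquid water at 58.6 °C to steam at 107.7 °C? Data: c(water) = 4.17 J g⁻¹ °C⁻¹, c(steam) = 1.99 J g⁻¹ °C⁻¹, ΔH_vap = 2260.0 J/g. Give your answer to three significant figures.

q1 (heat water 58.6→100.0 °C): 58.1 × 4.17 × 41.4 = 10030 J
q2 (vaporize at 100 °C): 58.1 × 2260.0 = 131306 J
q3 (heat steam 100.0→107.7 °C): 58.1 × 1.99 × 7.7 = 890 J
Total: 10030 + 131306 + 890 = 142226 J = 142 kJ

q = 142 kJ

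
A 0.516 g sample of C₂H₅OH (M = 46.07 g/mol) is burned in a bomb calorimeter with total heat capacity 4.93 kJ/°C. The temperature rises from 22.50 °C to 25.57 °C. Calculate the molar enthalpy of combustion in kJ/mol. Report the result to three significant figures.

ΔT = 25.57 − 22.50 = 3.07 °C
q_cal = C_cal × ΔT = 4.93 × 3.07 = 15.1351 kJ
n = 0.516 / 46.07 = 0.01120 mol
q_rxn = −q_cal = -15.1351 kJ
ΔH = -15.1351 / 0.01120 = -1351 kJ/mol

ΔH = -1350 kJ/mol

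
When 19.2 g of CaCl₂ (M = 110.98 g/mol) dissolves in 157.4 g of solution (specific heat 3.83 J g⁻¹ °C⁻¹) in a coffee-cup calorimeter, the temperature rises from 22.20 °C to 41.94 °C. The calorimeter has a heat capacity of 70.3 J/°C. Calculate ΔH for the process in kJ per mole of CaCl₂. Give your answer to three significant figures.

|ΔT| = |41.94 − 22.20| = 19.74 °C
|q_surr| = (157.4 × 3.83 + 70.3) × 19.74 = 673.142 × 19.74 = 13290 J
n(CaCl₂) = 19.2 / 110.98 = 0.1730 mol
Temperature rose, so q_rxn = −|q_surr| = -13.29 kJ
ΔH = q_rxn / n = -76.82 kJ/mol

ΔH = -76.8 kJ/mol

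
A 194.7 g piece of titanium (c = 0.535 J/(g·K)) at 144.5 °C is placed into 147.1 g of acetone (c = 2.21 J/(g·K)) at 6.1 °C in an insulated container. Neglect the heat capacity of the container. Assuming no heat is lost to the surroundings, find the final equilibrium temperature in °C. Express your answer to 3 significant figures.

Heat lost by titanium = heat gained by acetone.
(194.7)(0.535)(144.5 − T) = (147.1)(2.21)(T − 6.1)
104.1645 (144.5 − T) = 325.091 (T − 6.1)
15052 − 104.1645 T = 325.091 T − 1983.1
17035.1 = 429.2555 T
T = 39.69 °C

T_f = 39.7 °C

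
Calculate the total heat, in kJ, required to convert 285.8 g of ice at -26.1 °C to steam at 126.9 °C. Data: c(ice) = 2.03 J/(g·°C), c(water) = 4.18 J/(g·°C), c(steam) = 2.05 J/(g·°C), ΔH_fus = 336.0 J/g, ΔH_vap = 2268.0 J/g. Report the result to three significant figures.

q = 895 kJ

q1 (heat ice -26.1→0.0 °C): 285.8 × 2.03 × 26.1 = 15143 J
q2 (melt at 0 °C): 285.8 × 336.0 = 96029 J
q3 (heat water 0.0→100.0 °C): 285.8 × 4.18 × 100.0 = 119464 J
q4 (vaporize at 100 °C): 285.8 × 2268.0 = 648194 J
q5 (heat steam 100.0→126.9 °C): 285.8 × 2.05 × 26.9 = 15760 J
Total: 15143 + 96029 + 119464 + 648194 + 15760 = 894590 J = 895 kJ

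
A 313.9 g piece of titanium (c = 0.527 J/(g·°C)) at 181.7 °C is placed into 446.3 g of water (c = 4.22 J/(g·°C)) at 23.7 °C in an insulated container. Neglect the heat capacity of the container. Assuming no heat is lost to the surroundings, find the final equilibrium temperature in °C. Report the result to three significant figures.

Heat lost by titanium = heat gained by water.
(313.9)(0.527)(181.7 − T) = (446.3)(4.22)(T − 23.7)
165.4253 (181.7 − T) = 1883.386 (T − 23.7)
30058 − 165.4253 T = 1883.386 T − 44636
74694 = 2048.8113 T
T = 36.46 °C

T_f = 36.5 °C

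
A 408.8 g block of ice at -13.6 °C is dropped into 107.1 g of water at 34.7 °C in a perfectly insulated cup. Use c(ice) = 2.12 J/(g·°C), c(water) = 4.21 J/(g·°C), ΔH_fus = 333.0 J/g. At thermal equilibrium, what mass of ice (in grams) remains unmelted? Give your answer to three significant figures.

m_ice remaining = 397 g

Heat to warm all ice to 0 °C: 408.8×2.12×13.6 = 11787 J
Heat released by water cooling to 0 °C: 107.1×4.21×34.7 = 15646 J
15646 J < 11787 + 408.8×333.0 = 147917.4 J, so not all ice melts; final T = 0 °C.
Heat left for melting: 15646 − 11787 = 3859 J
Mass melted = 3859 / 333.0 = 11.59 g
Ice remaining = 408.8 − 11.59 = 397.21 g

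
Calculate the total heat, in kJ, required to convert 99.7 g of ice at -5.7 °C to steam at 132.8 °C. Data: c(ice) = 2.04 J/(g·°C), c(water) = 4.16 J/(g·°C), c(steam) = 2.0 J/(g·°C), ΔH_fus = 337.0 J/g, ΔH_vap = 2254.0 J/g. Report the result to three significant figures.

q1 (heat ice -5.7→0.0 °C): 99.7 × 2.04 × 5.7 = 1159 J
q2 (melt at 0 °C): 99.7 × 337.0 = 33599 J
q3 (heat water 0.0→100.0 °C): 99.7 × 4.16 × 100.0 = 41475 J
q4 (vaporize at 100 °C): 99.7 × 2254.0 = 224724 J
q5 (heat steam 100.0→132.8 °C): 99.7 × 2.0 × 32.8 = 6540 J
Total: 1159 + 33599 + 41475 + 224724 + 6540 = 307497 J = 307 kJ

q = 307 kJ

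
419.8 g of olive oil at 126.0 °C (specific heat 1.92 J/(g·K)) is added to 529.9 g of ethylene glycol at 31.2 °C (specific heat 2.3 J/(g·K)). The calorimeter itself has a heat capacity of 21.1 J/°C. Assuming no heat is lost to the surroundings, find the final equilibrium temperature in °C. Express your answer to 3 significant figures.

Heat lost by olive oil = heat gained by ethylene glycol + calorimeter.
(419.8)(1.92)(126.0 − T) = [(529.9)(2.3) + 21.1](T − 31.2)
806.016 (126.0 − T) = 1239.87 (T − 31.2)
101560 − 806.016 T = 1239.87 T − 38684
140244 = 2045.886 T
T = 68.549 °C

T_f = 68.5 °C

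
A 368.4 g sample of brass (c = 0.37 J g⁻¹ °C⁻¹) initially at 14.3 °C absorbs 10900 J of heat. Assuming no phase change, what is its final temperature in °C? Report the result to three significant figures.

ΔT = q / (m c) = 10900 / (368.4 × 0.37) = 79.97 °C
T_f = 14.3 + 79.97 = 94.27 °C

T_f = 94.3 °C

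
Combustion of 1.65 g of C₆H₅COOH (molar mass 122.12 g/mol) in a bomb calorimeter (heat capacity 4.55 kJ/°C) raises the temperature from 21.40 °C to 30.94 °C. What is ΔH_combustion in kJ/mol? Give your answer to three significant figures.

ΔH = -3210 kJ/mol

ΔT = 30.94 − 21.40 = 9.54 °C
q_cal = C_cal × ΔT = 4.55 × 9.54 = 43.407 kJ
n = 1.65 / 122.12 = 0.01351 mol
q_rxn = −q_cal = -43.407 kJ
ΔH = -43.407 / 0.01351 = -3213 kJ/mol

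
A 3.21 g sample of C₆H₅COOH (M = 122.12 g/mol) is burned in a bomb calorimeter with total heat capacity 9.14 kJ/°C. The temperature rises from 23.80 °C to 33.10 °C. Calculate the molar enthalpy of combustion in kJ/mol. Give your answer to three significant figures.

ΔT = 33.10 − 23.80 = 9.30 °C
q_cal = C_cal × ΔT = 9.14 × 9.30 = 85.002 kJ
n = 3.21 / 122.12 = 0.02629 mol
q_rxn = −q_cal = -85.002 kJ
ΔH = -85.002 / 0.02629 = -3233 kJ/mol

ΔH = -3230 kJ/mol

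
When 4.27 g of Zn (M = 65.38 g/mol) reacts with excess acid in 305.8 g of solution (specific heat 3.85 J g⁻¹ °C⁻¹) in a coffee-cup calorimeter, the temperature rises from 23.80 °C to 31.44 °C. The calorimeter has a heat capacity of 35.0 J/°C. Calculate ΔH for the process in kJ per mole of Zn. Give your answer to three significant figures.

|ΔT| = |31.44 − 23.80| = 7.64 °C
|q_surr| = (305.8 × 3.85 + 35.0) × 7.64 = 1212.33 × 7.64 = 9262 J
n(Zn) = 4.27 / 65.38 = 0.06531 mol
Temperature rose, so q_rxn = −|q_surr| = -9.262 kJ
ΔH = q_rxn / n = -141.8 kJ/mol

ΔH = -142 kJ/mol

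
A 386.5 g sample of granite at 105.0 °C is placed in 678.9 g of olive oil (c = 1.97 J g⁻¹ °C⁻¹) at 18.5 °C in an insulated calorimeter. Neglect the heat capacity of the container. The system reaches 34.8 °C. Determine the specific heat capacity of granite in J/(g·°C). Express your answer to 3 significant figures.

q_gained = (678.9 × 1.97) × (34.8 − 18.5) = 21800 J
q_lost = 386.5 × c × (105.0 − 34.8) = 27132.3 c
Set equal: c = 21800 / 27132.3 = 0.803 J/(g·°C)

c = 0.803 J/(g·°C)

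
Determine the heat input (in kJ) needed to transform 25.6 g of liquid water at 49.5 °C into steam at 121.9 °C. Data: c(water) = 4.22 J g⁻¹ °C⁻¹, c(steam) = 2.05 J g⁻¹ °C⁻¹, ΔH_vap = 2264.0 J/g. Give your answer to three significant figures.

q = 64.6 kJ

q1 (heat water 49.5→100.0 °C): 25.6 × 4.22 × 50.5 = 5456 J
q2 (vaporize at 100 °C): 25.6 × 2264.0 = 57958 J
q3 (heat steam 100.0→121.9 °C): 25.6 × 2.05 × 21.9 = 1149 J
Total: 5456 + 57958 + 1149 = 64563 J = 64.6 kJ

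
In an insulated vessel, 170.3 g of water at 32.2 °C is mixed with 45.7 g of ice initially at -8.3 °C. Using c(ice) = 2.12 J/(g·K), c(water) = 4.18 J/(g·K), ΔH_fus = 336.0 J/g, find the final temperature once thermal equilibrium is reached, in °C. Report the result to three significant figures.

Heat to bring ice to 0 °C and melt it: q₁ = 45.7×2.12×8.3 + 45.7×336.0 = 16159 J
Heat the water can supply cooling to 0 °C: 170.3×4.18×32.2 = 22921.7 J > q₁, so all ice melts.
Energy balance: 170.3×4.18×(32.2 − T) = 16159 + 45.7×4.18×(T − 0)
711.854(32.2 − T) = 16159 + 191.026 T
22921.7 − 16159 = 902.880 T
T = 6762.7 / 902.880 = 7.490 °C

T_f = 7.49 °C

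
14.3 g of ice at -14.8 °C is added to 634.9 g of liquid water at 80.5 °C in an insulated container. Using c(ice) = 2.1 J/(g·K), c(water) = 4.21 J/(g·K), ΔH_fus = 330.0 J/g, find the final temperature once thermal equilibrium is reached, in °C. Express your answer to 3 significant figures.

T_f = 76.8 °C

Heat to bring ice to 0 °C and melt it: q₁ = 14.3×2.1×14.8 + 14.3×330.0 = 5163.4 J
Heat the water can supply cooling to 0 °C: 634.9×4.21×80.5 = 215171 J > q₁, so all ice melts.
Energy balance: 634.9×4.21×(80.5 − T) = 5163.4 + 14.3×4.21×(T − 0)
2672.929(80.5 − T) = 5163.4 + 60.203 T
215171 − 5163.4 = 2733.132 T
T = 210007.6 / 2733.132 = 76.84 °C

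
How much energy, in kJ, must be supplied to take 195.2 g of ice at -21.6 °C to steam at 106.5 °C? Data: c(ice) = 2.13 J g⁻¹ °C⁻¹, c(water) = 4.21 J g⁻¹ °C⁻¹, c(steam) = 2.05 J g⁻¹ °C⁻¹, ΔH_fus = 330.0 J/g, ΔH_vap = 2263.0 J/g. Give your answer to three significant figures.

q = 600 kJ

q1 (heat ice -21.6→0.0 °C): 195.2 × 2.13 × 21.6 = 8981 J
q2 (melt at 0 °C): 195.2 × 330.0 = 64416 J
q3 (heat water 0.0→100.0 °C): 195.2 × 4.21 × 100.0 = 82179 J
q4 (vaporize at 100 °C): 195.2 × 2263.0 = 441738 J
q5 (heat steam 100.0→106.5 °C): 195.2 × 2.05 × 6.5 = 2601 J
Total: 8981 + 64416 + 82179 + 441738 + 2601 = 599915 J = 600 kJ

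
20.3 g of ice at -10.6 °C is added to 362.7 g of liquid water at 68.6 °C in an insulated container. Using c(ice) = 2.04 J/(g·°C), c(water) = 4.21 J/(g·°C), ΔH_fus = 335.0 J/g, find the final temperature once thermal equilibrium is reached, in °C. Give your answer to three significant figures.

Heat to bring ice to 0 °C and melt it: q₁ = 20.3×2.04×10.6 + 20.3×335.0 = 7239.5 J
Heat the water can supply cooling to 0 °C: 362.7×4.21×68.6 = 104750 J > q₁, so all ice melts.
Energy balance: 362.7×4.21×(68.6 − T) = 7239.5 + 20.3×4.21×(T − 0)
1526.967(68.6 − T) = 7239.5 + 85.463 T
104750 − 7239.5 = 1612.430 T
T = 97510.5 / 1612.430 = 60.47 °C

T_f = 60.5 °C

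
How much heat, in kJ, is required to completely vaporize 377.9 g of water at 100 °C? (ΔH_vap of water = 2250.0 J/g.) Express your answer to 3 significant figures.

q = 850 kJ

q = m × ΔH_vap = 377.9 × 2250.0 = 850300 J = 850 kJ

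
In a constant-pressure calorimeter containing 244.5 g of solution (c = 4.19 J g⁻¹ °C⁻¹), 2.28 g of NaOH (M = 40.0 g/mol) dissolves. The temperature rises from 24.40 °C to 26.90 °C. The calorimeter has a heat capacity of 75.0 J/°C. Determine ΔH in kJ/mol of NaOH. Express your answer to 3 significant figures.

ΔH = -48.2 kJ/mol

|ΔT| = |26.90 − 24.40| = 2.50 °C
|q_surr| = (244.5 × 4.19 + 75.0) × 2.50 = 1099.455 × 2.50 = 2749 J
n(NaOH) = 2.28 / 40.0 = 0.05700 mol
Temperature rose, so q_rxn = −|q_surr| = -2.749 kJ
ΔH = q_rxn / n = -48.23 kJ/mol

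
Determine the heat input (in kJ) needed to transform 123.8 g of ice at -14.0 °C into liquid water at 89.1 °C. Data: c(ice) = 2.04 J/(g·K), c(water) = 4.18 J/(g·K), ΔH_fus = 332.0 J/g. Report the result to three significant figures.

q1 (heat ice -14.0→0.0 °C): 123.8 × 2.04 × 14.0 = 3536 J
q2 (melt at 0 °C): 123.8 × 332.0 = 41102 J
q3 (heat water 0.0→89.1 °C): 123.8 × 4.18 × 89.1 = 46108 J
Total: 3536 + 41102 + 46108 = 90746 J = 90.7 kJ

q = 90.7 kJ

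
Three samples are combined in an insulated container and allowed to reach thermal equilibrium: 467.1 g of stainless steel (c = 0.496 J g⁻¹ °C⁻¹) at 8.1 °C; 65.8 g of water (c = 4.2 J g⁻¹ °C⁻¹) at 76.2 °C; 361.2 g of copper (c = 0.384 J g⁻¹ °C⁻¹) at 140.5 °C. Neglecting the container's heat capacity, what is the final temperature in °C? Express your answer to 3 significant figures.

Σ mᵢcᵢ(T − Tᵢ) = 0  ⇒  T = Σ mᵢcᵢTᵢ / Σ mᵢcᵢ
Σ mᵢcᵢ = 467.1×0.496 + 65.8×4.2 + 361.2×0.384 = 646.7424
Σ mᵢcᵢTᵢ = 231.6816×8.1 + 276.36×76.2 + 138.7008×140.5 = 42423
T = 42423 / 646.7424 = 65.59 °C

T_f = 65.6 °C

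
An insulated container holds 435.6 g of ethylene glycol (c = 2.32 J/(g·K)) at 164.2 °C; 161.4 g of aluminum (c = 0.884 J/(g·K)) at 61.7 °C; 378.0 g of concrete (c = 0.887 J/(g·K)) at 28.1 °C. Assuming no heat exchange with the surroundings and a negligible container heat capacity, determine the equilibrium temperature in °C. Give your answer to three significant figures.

T_f = 124 °C

Σ mᵢcᵢ(T − Tᵢ) = 0  ⇒  T = Σ mᵢcᵢTᵢ / Σ mᵢcᵢ
Σ mᵢcᵢ = 435.6×2.32 + 161.4×0.884 + 378.0×0.887 = 1488.5556
Σ mᵢcᵢTᵢ = 1010.592×164.2 + 142.6776×61.7 + 335.286×28.1 = 184160
T = 184160 / 1488.5556 = 123.7 °C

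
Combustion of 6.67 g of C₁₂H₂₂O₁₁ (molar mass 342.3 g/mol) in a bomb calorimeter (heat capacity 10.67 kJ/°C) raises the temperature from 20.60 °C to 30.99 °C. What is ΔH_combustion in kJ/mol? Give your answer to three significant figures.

ΔT = 30.99 − 20.60 = 10.39 °C
q_cal = C_cal × ΔT = 10.67 × 10.39 = 110.8613 kJ
n = 6.67 / 342.3 = 0.01949 mol
q_rxn = −q_cal = -110.8613 kJ
ΔH = -110.8613 / 0.01949 = -5688 kJ/mol

ΔH = -5690 kJ/mol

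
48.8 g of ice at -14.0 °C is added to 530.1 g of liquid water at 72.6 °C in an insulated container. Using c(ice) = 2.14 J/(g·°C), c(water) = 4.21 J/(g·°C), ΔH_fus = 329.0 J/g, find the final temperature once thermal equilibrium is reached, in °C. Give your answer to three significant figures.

Heat to bring ice to 0 °C and melt it: q₁ = 48.8×2.14×14.0 + 48.8×329.0 = 17517 J
Heat the water can supply cooling to 0 °C: 530.1×4.21×72.6 = 162023 J > q₁, so all ice melts.
Energy balance: 530.1×4.21×(72.6 − T) = 17517 + 48.8×4.21×(T − 0)
2231.721(72.6 − T) = 17517 + 205.448 T
162023 − 17517 = 2437.169 T
T = 144506 / 2437.169 = 59.29 °C

T_f = 59.3 °C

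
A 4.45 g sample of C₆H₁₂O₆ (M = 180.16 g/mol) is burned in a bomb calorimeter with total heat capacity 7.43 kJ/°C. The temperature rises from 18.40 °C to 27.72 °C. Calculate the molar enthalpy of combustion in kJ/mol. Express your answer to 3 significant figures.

ΔH = -2800 kJ/mol

ΔT = 27.72 − 18.40 = 9.32 °C
q_cal = C_cal × ΔT = 7.43 × 9.32 = 69.2476 kJ
n = 4.45 / 180.16 = 0.02470 mol
q_rxn = −q_cal = -69.2476 kJ
ΔH = -69.2476 / 0.02470 = -2804 kJ/mol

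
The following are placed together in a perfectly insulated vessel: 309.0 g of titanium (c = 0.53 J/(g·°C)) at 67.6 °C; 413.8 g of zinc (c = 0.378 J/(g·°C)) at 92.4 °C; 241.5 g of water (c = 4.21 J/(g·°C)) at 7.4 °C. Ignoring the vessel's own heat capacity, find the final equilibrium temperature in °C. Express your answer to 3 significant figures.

Σ mᵢcᵢ(T − Tᵢ) = 0  ⇒  T = Σ mᵢcᵢTᵢ / Σ mᵢcᵢ
Σ mᵢcᵢ = 309.0×0.53 + 413.8×0.378 + 241.5×4.21 = 1336.9014
Σ mᵢcᵢTᵢ = 163.77×67.6 + 156.4164×92.4 + 1016.715×7.4 = 33047
T = 33047 / 1336.9014 = 24.72 °C

T_f = 24.7 °C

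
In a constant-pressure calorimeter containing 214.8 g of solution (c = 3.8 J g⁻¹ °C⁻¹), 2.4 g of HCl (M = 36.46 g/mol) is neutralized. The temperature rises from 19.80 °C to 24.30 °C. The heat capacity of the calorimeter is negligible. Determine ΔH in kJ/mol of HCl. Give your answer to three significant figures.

|ΔT| = |24.30 − 19.80| = 4.50 °C
|q_surr| = (214.8 × 3.8) × 4.50 = 816.24 × 4.50 = 3673 J
n(HCl) = 2.4 / 36.46 = 0.06583 mol
Temperature rose, so q_rxn = −|q_surr| = -3.673 kJ
ΔH = q_rxn / n = -55.80 kJ/mol

ΔH = -55.8 kJ/mol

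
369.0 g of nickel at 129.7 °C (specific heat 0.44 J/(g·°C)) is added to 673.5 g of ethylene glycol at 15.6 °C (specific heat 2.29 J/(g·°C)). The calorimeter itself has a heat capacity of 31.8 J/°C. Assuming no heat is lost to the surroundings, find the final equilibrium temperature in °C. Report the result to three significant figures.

Heat lost by nickel = heat gained by ethylene glycol + calorimeter.
(369.0)(0.44)(129.7 − T) = [(673.5)(2.29) + 31.8](T − 15.6)
162.36 (129.7 − T) = 1574.115 (T − 15.6)
21058 − 162.36 T = 1574.115 T − 24556
45614 = 1736.475 T
T = 26.27 °C

T_f = 26.3 °C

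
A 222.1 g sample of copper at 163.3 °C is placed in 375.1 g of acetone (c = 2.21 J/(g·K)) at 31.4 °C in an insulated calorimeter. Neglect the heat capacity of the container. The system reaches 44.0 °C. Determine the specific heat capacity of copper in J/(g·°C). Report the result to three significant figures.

c = 0.394 J/(g·°C)

q_gained = (375.1 × 2.21) × (44.0 − 31.4) = 10450 J
q_lost = 222.1 × c × (163.3 − 44.0) = 26496.53 c
Set equal: c = 10450 / 26496.53 = 0.394 J/(g·°C)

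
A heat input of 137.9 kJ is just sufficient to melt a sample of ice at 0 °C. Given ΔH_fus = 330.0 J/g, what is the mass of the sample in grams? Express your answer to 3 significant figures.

m = 418 g

m = q / ΔH_fus = 137900 J / 330.0 J/g = 418 g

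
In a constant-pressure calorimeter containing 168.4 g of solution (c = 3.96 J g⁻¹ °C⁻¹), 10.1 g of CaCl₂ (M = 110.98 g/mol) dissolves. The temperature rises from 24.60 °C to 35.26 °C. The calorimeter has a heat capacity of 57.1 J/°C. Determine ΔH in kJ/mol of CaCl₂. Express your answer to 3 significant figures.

ΔH = -84.8 kJ/mol

|ΔT| = |35.26 − 24.60| = 10.66 °C
|q_surr| = (168.4 × 3.96 + 57.1) × 10.66 = 723.964 × 10.66 = 7717 J
n(CaCl₂) = 10.1 / 110.98 = 0.09101 mol
Temperature rose, so q_rxn = −|q_surr| = -7.717 kJ
ΔH = q_rxn / n = -84.79 kJ/mol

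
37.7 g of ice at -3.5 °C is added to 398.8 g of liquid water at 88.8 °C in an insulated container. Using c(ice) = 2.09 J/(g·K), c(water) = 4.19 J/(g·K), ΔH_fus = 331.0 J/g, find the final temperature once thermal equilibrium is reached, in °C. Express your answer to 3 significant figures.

T_f = 74.2 °C

Heat to bring ice to 0 °C and melt it: q₁ = 37.7×2.09×3.5 + 37.7×331.0 = 12754 J
Heat the water can supply cooling to 0 °C: 398.8×4.19×88.8 = 148382 J > q₁, so all ice melts.
Energy balance: 398.8×4.19×(88.8 − T) = 12754 + 37.7×4.19×(T − 0)
1670.972(88.8 − T) = 12754 + 157.963 T
148382 − 12754 = 1828.935 T
T = 135628 / 1828.935 = 74.16 °C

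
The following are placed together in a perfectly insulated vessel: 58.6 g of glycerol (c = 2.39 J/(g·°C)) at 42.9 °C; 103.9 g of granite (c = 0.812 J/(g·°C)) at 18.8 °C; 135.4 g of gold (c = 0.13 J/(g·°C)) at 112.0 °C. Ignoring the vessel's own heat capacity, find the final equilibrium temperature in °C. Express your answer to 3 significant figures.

T_f = 39.5 °C

Σ mᵢcᵢ(T − Tᵢ) = 0  ⇒  T = Σ mᵢcᵢTᵢ / Σ mᵢcᵢ
Σ mᵢcᵢ = 58.6×2.39 + 103.9×0.812 + 135.4×0.13 = 242.0228
Σ mᵢcᵢTᵢ = 140.054×42.9 + 84.3668×18.8 + 17.602×112.0 = 9565.8
T = 9565.8 / 242.0228 = 39.52 °C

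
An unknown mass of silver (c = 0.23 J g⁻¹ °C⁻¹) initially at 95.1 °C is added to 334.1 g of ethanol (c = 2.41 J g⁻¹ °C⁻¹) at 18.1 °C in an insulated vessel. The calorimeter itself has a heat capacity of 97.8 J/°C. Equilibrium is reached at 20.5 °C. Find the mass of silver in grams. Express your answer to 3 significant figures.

q_gained = (334.1 × 2.41 + 97.8) × (20.5 − 18.1) = 2167 J
q_lost = m × 0.23 × (95.1 − 20.5) = 17.158 m
m = 2167 / 17.158 = 126 g

m = 126 g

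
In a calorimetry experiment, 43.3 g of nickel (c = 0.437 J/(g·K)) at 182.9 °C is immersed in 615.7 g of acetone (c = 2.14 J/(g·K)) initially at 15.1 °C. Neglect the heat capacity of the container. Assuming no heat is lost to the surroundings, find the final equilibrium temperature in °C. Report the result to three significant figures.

T_f = 17.5 °C

Heat lost by nickel = heat gained by acetone.
(43.3)(0.437)(182.9 − T) = (615.7)(2.14)(T − 15.1)
18.9221 (182.9 − T) = 1317.598 (T − 15.1)
3460.9 − 18.9221 T = 1317.598 T − 19896
23356.9 = 1336.5201 T
T = 17.48 °C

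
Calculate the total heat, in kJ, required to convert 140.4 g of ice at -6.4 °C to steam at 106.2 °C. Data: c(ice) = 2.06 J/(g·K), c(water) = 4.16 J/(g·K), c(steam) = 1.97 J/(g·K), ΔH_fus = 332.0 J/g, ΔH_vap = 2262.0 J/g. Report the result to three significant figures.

q1 (heat ice -6.4→0.0 °C): 140.4 × 2.06 × 6.4 = 1851 J
q2 (melt at 0 °C): 140.4 × 332.0 = 46613 J
q3 (heat water 0.0→100.0 °C): 140.4 × 4.16 × 100.0 = 58406 J
q4 (vaporize at 100 °C): 140.4 × 2262.0 = 317585 J
q5 (heat steam 100.0→106.2 °C): 140.4 × 1.97 × 6.2 = 1715 J
Total: 1851 + 46613 + 58406 + 317585 + 1715 = 426170 J = 426 kJ

q = 426 kJ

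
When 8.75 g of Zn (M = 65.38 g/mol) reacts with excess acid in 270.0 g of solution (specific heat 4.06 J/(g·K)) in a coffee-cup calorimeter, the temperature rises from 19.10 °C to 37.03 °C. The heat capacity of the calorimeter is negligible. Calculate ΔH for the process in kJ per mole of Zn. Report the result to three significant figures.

|ΔT| = |37.03 − 19.10| = 17.93 °C
|q_surr| = (270.0 × 4.06) × 17.93 = 1096.2 × 17.93 = 19650 J
n(Zn) = 8.75 / 65.38 = 0.1338 mol
Temperature rose, so q_rxn = −|q_surr| = -19.65 kJ
ΔH = q_rxn / n = -146.9 kJ/mol

ΔH = -147 kJ/mol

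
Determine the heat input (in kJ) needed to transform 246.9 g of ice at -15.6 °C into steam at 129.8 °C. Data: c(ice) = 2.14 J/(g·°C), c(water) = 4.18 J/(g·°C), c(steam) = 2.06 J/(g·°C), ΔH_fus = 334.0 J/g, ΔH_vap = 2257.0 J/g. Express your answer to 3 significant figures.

q1 (heat ice -15.6→0.0 °C): 246.9 × 2.14 × 15.6 = 8243 J
q2 (melt at 0 °C): 246.9 × 334.0 = 82465 J
q3 (heat water 0.0→100.0 °C): 246.9 × 4.18 × 100.0 = 103204 J
q4 (vaporize at 100 °C): 246.9 × 2257.0 = 557253 J
q5 (heat steam 100.0→129.8 °C): 246.9 × 2.06 × 29.8 = 15157 J
Total: 8243 + 82465 + 103204 + 557253 + 15157 = 766322 J = 766 kJ

q = 766 kJ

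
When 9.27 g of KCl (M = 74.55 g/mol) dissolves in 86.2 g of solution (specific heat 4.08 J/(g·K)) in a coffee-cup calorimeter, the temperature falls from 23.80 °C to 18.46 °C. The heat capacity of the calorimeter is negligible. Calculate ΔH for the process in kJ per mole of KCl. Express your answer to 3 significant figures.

|ΔT| = |18.46 − 23.80| = 5.34 °C
|q_surr| = (86.2 × 4.08) × 5.34 = 351.696 × 5.34 = 1878 J
n(KCl) = 9.27 / 74.55 = 0.1243 mol
Temperature fell, so q_rxn = +|q_surr| = 1.878 kJ
ΔH = q_rxn / n = 15.11 kJ/mol

ΔH = 15.1 kJ/mol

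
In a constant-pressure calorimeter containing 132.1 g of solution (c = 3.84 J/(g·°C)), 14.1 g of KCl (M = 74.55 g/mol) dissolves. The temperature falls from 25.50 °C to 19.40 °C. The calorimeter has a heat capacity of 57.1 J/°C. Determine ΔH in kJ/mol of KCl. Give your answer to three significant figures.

|ΔT| = |19.40 − 25.50| = 6.10 °C
|q_surr| = (132.1 × 3.84 + 57.1) × 6.10 = 564.364 × 6.10 = 3443 J
n(KCl) = 14.1 / 74.55 = 0.1891 mol
Temperature fell, so q_rxn = +|q_surr| = 3.443 kJ
ΔH = q_rxn / n = 18.21 kJ/mol

ΔH = 18.2 kJ/mol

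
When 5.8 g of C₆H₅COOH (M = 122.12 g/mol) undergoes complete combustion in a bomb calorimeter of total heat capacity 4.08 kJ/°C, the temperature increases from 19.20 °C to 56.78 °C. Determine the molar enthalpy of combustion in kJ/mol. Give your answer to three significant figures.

ΔH = -3230 kJ/mol

ΔT = 56.78 − 19.20 = 37.58 °C
q_cal = C_cal × ΔT = 4.08 × 37.58 = 153.3264 kJ
n = 5.8 / 122.12 = 0.04749 mol
q_rxn = −q_cal = -153.3264 kJ
ΔH = -153.3264 / 0.04749 = -3229 kJ/mol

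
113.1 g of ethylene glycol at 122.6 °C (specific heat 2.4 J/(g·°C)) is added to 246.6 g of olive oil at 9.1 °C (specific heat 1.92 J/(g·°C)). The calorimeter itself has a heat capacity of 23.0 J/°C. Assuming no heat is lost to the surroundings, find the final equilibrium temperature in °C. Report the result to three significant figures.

Heat lost by ethylene glycol = heat gained by olive oil + calorimeter.
(113.1)(2.4)(122.6 − T) = [(246.6)(1.92) + 23.0](T − 9.1)
271.44 (122.6 − T) = 496.472 (T − 9.1)
33279 − 271.44 T = 496.472 T − 4517.9
37796.9 = 767.912 T
T = 49.22 °C

T_f = 49.2 °C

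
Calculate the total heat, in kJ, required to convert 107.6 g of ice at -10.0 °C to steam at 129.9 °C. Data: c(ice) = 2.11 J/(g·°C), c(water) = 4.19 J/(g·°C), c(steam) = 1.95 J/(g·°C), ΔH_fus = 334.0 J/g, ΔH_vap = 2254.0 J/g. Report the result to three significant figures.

q = 332 kJ

q1 (heat ice -10.0→0.0 °C): 107.6 × 2.11 × 10.0 = 2270 J
q2 (melt at 0 °C): 107.6 × 334.0 = 35938 J
q3 (heat water 0.0→100.0 °C): 107.6 × 4.19 × 100.0 = 45084 J
q4 (vaporize at 100 °C): 107.6 × 2254.0 = 242530 J
q5 (heat steam 100.0→129.9 °C): 107.6 × 1.95 × 29.9 = 6274 J
Total: 2270 + 35938 + 45084 + 242530 + 6274 = 332096 J = 332 kJ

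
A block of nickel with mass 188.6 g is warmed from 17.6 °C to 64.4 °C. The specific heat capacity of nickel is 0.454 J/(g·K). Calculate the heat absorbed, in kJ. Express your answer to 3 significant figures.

q = 4.01 kJ

q = m c ΔT = 188.6 × 0.454 × (64.4 − 17.6)
q = 188.6 × 0.454 × 46.8 = 4007 J = 4.01 kJ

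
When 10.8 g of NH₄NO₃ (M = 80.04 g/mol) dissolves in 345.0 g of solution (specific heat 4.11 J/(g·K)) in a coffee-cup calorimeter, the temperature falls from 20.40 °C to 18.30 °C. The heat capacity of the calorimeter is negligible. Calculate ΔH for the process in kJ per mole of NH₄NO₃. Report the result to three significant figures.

|ΔT| = |18.30 − 20.40| = 2.10 °C
|q_surr| = (345.0 × 4.11) × 2.10 = 1417.95 × 2.10 = 2978 J
n(NH₄NO₃) = 10.8 / 80.04 = 0.1349 mol
Temperature fell, so q_rxn = +|q_surr| = 2.978 kJ
ΔH = q_rxn / n = 22.08 kJ/mol

ΔH = 22.1 kJ/mol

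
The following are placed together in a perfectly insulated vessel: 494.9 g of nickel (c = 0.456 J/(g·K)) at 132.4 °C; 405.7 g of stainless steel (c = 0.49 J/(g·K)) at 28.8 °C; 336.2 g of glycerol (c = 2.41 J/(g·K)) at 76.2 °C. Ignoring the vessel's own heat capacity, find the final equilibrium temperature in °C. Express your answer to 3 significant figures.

T_f = 78.8 °C

Σ mᵢcᵢ(T − Tᵢ) = 0  ⇒  T = Σ mᵢcᵢTᵢ / Σ mᵢcᵢ
Σ mᵢcᵢ = 494.9×0.456 + 405.7×0.49 + 336.2×2.41 = 1234.7094
Σ mᵢcᵢTᵢ = 225.6744×132.4 + 198.793×28.8 + 810.242×76.2 = 97345
T = 97345 / 1234.7094 = 78.84 °C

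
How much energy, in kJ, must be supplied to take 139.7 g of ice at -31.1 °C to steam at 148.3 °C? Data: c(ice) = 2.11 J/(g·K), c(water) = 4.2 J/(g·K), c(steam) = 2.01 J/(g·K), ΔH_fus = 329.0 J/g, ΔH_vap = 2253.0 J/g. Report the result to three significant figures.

q1 (heat ice -31.1→0.0 °C): 139.7 × 2.11 × 31.1 = 9167 J
q2 (melt at 0 °C): 139.7 × 329.0 = 45961 J
q3 (heat water 0.0→100.0 °C): 139.7 × 4.2 × 100.0 = 58674 J
q4 (vaporize at 100 °C): 139.7 × 2253.0 = 314744 J
q5 (heat steam 100.0→148.3 °C): 139.7 × 2.01 × 48.3 = 13562 J
Total: 9167 + 45961 + 58674 + 314744 + 13562 = 442108 J = 442 kJ

q = 442 kJ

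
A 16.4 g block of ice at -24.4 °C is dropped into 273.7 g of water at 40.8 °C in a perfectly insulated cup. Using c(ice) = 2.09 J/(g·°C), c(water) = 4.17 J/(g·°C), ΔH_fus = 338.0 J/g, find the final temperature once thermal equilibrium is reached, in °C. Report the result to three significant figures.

Heat to bring ice to 0 °C and melt it: q₁ = 16.4×2.09×24.4 + 16.4×338.0 = 6379.5 J
Heat the water can supply cooling to 0 °C: 273.7×4.17×40.8 = 46566.2 J > q₁, so all ice melts.
Energy balance: 273.7×4.17×(40.8 − T) = 6379.5 + 16.4×4.17×(T − 0)
1141.329(40.8 − T) = 6379.5 + 68.388 T
46566.2 − 6379.5 = 1209.717 T
T = 40186.7 / 1209.717 = 33.22 °C

T_f = 33.2 °C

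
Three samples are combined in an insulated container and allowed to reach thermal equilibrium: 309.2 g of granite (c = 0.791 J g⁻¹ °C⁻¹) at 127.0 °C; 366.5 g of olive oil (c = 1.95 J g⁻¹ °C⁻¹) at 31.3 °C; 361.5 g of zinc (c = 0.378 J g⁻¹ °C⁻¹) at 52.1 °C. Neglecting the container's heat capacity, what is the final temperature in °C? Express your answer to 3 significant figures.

T_f = 55.3 °C

Σ mᵢcᵢ(T − Tᵢ) = 0  ⇒  T = Σ mᵢcᵢTᵢ / Σ mᵢcᵢ
Σ mᵢcᵢ = 309.2×0.791 + 366.5×1.95 + 361.5×0.378 = 1095.8992
Σ mᵢcᵢTᵢ = 244.5772×127.0 + 714.675×31.3 + 136.647×52.1 = 60550
T = 60550 / 1095.8992 = 55.25 °C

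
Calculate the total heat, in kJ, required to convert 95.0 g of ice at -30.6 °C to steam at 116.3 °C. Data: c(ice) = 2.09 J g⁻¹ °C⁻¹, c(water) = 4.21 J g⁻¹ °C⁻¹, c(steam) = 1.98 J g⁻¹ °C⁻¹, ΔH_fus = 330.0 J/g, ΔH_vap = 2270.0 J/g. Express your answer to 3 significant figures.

q = 296 kJ

q1 (heat ice -30.6→0.0 °C): 95.0 × 2.09 × 30.6 = 6076 J
q2 (melt at 0 °C): 95.0 × 330.0 = 31350 J
q3 (heat water 0.0→100.0 °C): 95.0 × 4.21 × 100.0 = 39995 J
q4 (vaporize at 100 °C): 95.0 × 2270.0 = 215650 J
q5 (heat steam 100.0→116.3 °C): 95.0 × 1.98 × 16.3 = 3066 J
Total: 6076 + 31350 + 39995 + 215650 + 3066 = 296137 J = 296 kJ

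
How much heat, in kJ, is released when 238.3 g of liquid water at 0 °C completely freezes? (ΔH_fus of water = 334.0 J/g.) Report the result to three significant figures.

q = m × ΔH_fus = 238.3 × 334.0 = 79590 J = 79.6 kJ

q = 79.6 kJ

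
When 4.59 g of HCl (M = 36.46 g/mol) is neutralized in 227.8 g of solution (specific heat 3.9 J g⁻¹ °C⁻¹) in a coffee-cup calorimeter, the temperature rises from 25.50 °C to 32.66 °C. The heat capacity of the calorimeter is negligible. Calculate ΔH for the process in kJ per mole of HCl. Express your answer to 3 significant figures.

|ΔT| = |32.66 − 25.50| = 7.16 °C
|q_surr| = (227.8 × 3.9) × 7.16 = 888.42 × 7.16 = 6361 J
n(HCl) = 4.59 / 36.46 = 0.1259 mol
Temperature rose, so q_rxn = −|q_surr| = -6.361 kJ
ΔH = q_rxn / n = -50.52 kJ/mol

ΔH = -50.5 kJ/mol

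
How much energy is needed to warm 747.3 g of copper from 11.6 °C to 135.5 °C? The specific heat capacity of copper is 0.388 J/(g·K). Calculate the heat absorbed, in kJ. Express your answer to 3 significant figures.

q = m c ΔT = 747.3 × 0.388 × (135.5 − 11.6)
q = 747.3 × 0.388 × 123.9 = 35930 J = 35.9 kJ

q = 35.9 kJ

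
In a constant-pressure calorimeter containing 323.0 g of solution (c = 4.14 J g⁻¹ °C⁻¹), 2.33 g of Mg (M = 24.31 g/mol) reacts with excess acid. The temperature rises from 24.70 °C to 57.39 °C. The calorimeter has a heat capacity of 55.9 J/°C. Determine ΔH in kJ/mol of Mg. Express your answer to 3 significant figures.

|ΔT| = |57.39 − 24.70| = 32.69 °C
|q_surr| = (323.0 × 4.14 + 55.9) × 32.69 = 1393.12 × 32.69 = 45540 J
n(Mg) = 2.33 / 24.31 = 0.09585 mol
Temperature rose, so q_rxn = −|q_surr| = -45.54 kJ
ΔH = q_rxn / n = -475.1 kJ/mol

ΔH = -475 kJ/mol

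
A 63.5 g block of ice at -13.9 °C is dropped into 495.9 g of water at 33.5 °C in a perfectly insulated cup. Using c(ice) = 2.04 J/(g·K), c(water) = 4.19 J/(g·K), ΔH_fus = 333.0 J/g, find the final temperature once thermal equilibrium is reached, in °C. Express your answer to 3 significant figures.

Heat to bring ice to 0 °C and melt it: q₁ = 63.5×2.04×13.9 + 63.5×333.0 = 22946 J
Heat the water can supply cooling to 0 °C: 495.9×4.19×33.5 = 69607.0 J > q₁, so all ice melts.
Energy balance: 495.9×4.19×(33.5 − T) = 22946 + 63.5×4.19×(T − 0)
2077.821(33.5 − T) = 22946 + 266.065 T
69607.0 − 22946 = 2343.886 T
T = 46661.0 / 2343.886 = 19.91 °C

T_f = 19.9 °C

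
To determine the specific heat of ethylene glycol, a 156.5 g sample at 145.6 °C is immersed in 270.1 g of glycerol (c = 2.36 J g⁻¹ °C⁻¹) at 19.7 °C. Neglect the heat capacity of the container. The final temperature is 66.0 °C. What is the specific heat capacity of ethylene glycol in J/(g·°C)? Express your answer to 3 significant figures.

c = 2.37 J/(g·°C)

q_gained = (270.1 × 2.36) × (66.0 − 19.7) = 29510 J
q_lost = 156.5 × c × (145.6 − 66.0) = 12457.4 c
Set equal: c = 29510 / 12457.4 = 2.37 J/(g·°C)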